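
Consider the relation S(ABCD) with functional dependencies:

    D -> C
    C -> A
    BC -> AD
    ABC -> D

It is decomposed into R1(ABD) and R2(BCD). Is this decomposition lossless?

Common attributes: R1 ∩ R2 = {BD}.
Closure of {BD}: D → C applies, adding C; C → A applies, adding A. So (BD)⁺ = {ABCD}.
This closure contains every attribute of R1, so R1 ∩ R2 → R1. The join is lossless.

Yes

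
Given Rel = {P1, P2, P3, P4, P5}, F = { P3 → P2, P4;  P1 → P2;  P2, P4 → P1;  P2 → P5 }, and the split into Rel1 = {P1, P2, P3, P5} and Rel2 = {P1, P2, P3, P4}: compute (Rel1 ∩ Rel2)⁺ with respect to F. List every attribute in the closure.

Rel1 ∩ Rel2 = {P1, P2, P3}.
P3 → P2, P4 applies, adding P4
P2 → P5 applies, adding P5
Closure: {P1, P2, P3, P4, P5}.

P1, P2, P3, P4, P5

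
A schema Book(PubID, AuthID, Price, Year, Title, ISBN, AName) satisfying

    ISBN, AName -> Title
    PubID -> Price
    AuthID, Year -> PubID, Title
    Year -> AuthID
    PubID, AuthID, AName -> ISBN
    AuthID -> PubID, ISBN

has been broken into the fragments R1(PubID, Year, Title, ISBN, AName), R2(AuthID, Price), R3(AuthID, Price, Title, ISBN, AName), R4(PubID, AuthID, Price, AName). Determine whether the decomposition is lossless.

No

Chase test. Columns are PubID, AuthID, Price, Year, Title, ISBN, AName; row i has aⱼ where attribute j ∈ Ri, else bᵢⱼ.
Initial tableau (one row per fragment):
  row 1: a1 b12 b13 a4 a5 a6 a7
  row 2: b21 a2 a3 b24 b25 b26 b27
  row 3: b31 a2 a3 b34 a5 a6 a7
  row 4: a1 a2 a3 b44 b45 b46 a7
Rows 1 and 4 agree on PubID; apply PubID→Price and equate their Price entries.
Rows 2 and 3 agree on AuthID; apply AuthID→PubID, ISBN and equate their PubID, ISBN entries.
Rows 2 and 4 agree on AuthID; apply AuthID→PubID, ISBN and equate their PubID, ISBN entries.
Rows 1 and 4 agree on ISBN, AName; apply ISBN, AName→Title and equate their Title entries.
No row becomes fully distinguished — the join is lossy.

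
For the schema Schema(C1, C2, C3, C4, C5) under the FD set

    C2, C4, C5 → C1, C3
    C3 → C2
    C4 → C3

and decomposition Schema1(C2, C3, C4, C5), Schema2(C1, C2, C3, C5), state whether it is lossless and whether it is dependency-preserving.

Lossless test: (C2, C3, C5)⁺ = {C2, C3, C5}, which is a superkey of neither fragment — lossy.
Dependency preservation: the restricted closure of {C2, C4, C5} across the fragments never reaches {C1, C3}, so C2, C4, C5 → C1, C3 cannot be enforced without a join — not preserved.

lossy and not dependency-preserving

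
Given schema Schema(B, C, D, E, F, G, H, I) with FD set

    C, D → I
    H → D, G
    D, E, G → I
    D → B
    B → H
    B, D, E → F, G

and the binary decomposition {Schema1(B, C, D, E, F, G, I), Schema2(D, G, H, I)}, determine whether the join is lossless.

Yes

Common attributes: Schema1 ∩ Schema2 = {D, G, I}.
Closure of {D, G, I}: D → B applies, adding B; B → H applies, adding H. So (D, G, I)⁺ = {B, D, G, H, I}.
This closure contains every attribute of Schema2, so Schema1 ∩ Schema2 → Schema2. The join is lossless.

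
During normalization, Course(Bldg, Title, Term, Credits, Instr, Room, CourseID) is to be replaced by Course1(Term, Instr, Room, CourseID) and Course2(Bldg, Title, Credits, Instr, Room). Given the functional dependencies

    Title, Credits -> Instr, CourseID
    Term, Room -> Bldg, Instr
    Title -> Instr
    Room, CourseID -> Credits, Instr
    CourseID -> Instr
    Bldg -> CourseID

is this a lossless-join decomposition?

Common attributes: Course1 ∩ Course2 = {Instr, Room}.
No dependency enlarges {Instr, Room}, so (Instr, Room)⁺ = {Instr, Room}.
The closure contains neither all of Course1 = {Term, Instr, Room, CourseID} nor all of Course2 = {Bldg, Title, Credits, Instr, Room}, so the common attributes are not a superkey of either fragment. The join is lossy.

No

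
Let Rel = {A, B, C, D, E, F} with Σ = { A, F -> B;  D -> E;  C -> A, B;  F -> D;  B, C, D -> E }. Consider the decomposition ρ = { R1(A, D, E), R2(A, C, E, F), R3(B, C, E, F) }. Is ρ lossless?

No

Chase test. Columns are A, B, C, D, E, F; row i has aⱼ where attribute j ∈ Ri, else bᵢⱼ.
Initial tableau (one row per fragment):
  row 1: a1 b12 b13 a4 a5 b16
  row 2: a1 b22 a3 b24 a5 a6
  row 3: b31 a2 a3 b34 a5 a6
Rows 2 and 3 agree on C; apply C→A, B and equate their A, B entries.
Rows 2 and 3 agree on F; apply F→D and equate their D entries.
No row becomes fully distinguished — the join is lossy.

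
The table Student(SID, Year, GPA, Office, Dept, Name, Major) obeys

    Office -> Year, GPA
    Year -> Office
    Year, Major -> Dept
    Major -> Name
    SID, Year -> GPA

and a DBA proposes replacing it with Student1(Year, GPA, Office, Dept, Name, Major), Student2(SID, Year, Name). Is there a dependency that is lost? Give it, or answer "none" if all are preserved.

Office → Year, GPA lies within Student1.
Year → Office lies within Student1.
Year, Major → Dept lies within Student1.
Major → Name lies within Student1.
SID, Year → GPA: restricted closure across fragments reaches GPA.
Every dependency is enforceable on the fragments, so the decomposition is dependency-preserving.

none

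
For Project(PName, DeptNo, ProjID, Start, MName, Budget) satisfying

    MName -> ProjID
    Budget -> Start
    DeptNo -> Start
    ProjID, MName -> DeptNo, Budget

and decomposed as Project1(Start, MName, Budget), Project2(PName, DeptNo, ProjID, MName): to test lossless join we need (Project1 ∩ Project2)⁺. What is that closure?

DeptNo, ProjID, Start, MName, Budget

Project1 ∩ Project2 = {MName}.
MName → ProjID applies, adding ProjID
ProjID, MName → DeptNo, Budget applies, adding DeptNo, Budget
Budget → Start applies, adding Start
Closure: {DeptNo, ProjID, Start, MName, Budget}.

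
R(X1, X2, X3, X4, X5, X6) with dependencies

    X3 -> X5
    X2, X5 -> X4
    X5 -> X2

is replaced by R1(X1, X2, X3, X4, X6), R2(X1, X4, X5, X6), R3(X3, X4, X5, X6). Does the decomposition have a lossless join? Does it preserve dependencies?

lossless but not dependency-preserving

Lossless test (chase): Rows 1 and 3 agree on X3; apply X3→X5 and equate their X5 entries. Rows 1 and 2 agree on X5; apply X5→X2 and equate their X2 entries. Rows 1 and 3 agree on X5; apply X5→X2 and equate their X2 entries. Row 1 is now all distinguished symbols — the join is lossless.
Dependency preservation: the restricted closure of {X5} across the fragments never reaches {X2}, so X5 → X2 cannot be enforced without a join — not preserved.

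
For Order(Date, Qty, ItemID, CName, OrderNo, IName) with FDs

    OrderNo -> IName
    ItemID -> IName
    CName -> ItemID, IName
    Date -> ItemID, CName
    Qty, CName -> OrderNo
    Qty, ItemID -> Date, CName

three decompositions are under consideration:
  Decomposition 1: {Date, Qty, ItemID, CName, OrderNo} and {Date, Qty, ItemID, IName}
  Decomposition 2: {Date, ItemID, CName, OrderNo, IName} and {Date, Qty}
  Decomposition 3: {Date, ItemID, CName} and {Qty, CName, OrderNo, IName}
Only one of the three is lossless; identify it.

Decomposition 1

Decomposition 1: common = {Date, Qty, ItemID}, closure = {Date, Qty, ItemID, CName, OrderNo, IName} → lossless.
Decomposition 2: common = {Date}, closure = {Date, ItemID, CName, IName} → lossy.
Decomposition 3: common = {CName}, closure = {ItemID, CName, IName} → lossy.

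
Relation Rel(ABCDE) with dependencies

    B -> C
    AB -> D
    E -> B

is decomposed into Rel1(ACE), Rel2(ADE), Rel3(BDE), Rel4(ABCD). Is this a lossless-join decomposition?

Yes

Chase test. Columns are ABCDE; row i has aⱼ where attribute j ∈ Reli, else bᵢⱼ.
Initial tableau (one row per fragment):
  row 1: a1 b12 a3 b14 a5
  row 2: a1 b22 b23 a4 a5
  row 3: b31 a2 b33 a4 a5
  row 4: a1 a2 a3 a4 b45
Rows 3 and 4 agree on B; apply B→C and equate their C entries.
Rows 1 and 2 agree on E; apply E→B and equate their B entries.
Rows 1 and 3 agree on E; apply E→B and equate their B entries.
Rows 1 and 2 agree on B; apply B→C and equate their C entries.
Rows 1 and 2 agree on AB; apply AB→D and equate their D entries.
Row 1 is now all distinguished symbols — the join is lossless.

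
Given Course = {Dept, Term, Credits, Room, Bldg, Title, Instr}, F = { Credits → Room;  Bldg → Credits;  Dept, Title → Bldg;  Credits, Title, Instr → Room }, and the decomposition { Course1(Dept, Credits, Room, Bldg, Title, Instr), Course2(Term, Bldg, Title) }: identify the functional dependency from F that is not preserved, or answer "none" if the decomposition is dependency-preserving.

Credits → Room lies within Course1.
Bldg → Credits lies within Course1.
Dept, Title → Bldg lies within Course1.
Credits, Title, Instr → Room lies within Course1.
Every dependency is enforceable on the fragments, so the decomposition is dependency-preserving.

none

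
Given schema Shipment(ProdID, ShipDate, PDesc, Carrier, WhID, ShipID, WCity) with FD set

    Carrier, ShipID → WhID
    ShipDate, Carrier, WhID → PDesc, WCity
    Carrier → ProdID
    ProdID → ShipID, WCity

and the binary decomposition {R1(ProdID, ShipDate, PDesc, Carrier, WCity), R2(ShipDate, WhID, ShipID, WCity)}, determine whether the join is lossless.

No

Common attributes: R1 ∩ R2 = {ShipDate, WCity}.
No dependency enlarges {ShipDate, WCity}, so (ShipDate, WCity)⁺ = {ShipDate, WCity}.
The closure contains neither all of R1 = {ProdID, ShipDate, PDesc, Carrier, WCity} nor all of R2 = {ShipDate, WhID, ShipID, WCity}, so the common attributes are not a superkey of either fragment. The join is lossy.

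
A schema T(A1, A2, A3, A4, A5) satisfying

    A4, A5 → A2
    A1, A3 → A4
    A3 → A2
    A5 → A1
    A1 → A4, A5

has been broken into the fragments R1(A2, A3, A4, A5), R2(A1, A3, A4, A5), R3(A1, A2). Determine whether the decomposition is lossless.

Yes

Chase test. Columns are A1, A2, A3, A4, A5; row i has aⱼ where attribute j ∈ Ri, else bᵢⱼ.
Initial tableau (one row per fragment):
  row 1: b11 a2 a3 a4 a5
  row 2: a1 b22 a3 a4 a5
  row 3: a1 a2 b33 b34 b35
Rows 1 and 2 agree on A4, A5; apply A4, A5→A2 and equate their A2 entries.
Rows 1 and 2 agree on A5; apply A5→A1 and equate their A1 entries.
Rows 1 and 3 agree on A1; apply A1→A4, A5 and equate their A4, A5 entries.
Row 1 is now all distinguished symbols — the join is lossless.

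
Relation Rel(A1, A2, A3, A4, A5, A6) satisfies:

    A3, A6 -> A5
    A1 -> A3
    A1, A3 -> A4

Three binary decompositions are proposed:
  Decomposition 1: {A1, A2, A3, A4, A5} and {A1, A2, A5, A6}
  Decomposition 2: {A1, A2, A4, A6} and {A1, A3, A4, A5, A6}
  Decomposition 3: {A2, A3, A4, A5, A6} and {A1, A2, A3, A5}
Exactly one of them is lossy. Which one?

Decomposition 3

Decomposition 1: common = {A1, A2, A5}, closure = {A1, A2, A3, A4, A5} → lossless.
Decomposition 2: common = {A1, A4, A6}, closure = {A1, A3, A4, A5, A6} → lossless.
Decomposition 3: common = {A2, A3, A5}, closure = {A2, A3, A5} → lossy.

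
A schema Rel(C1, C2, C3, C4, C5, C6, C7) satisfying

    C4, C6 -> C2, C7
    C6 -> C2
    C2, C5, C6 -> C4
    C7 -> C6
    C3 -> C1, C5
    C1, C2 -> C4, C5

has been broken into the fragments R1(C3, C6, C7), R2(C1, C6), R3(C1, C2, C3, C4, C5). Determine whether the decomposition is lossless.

Chase test. Columns are C1, C2, C3, C4, C5, C6, C7; row i has aⱼ where attribute j ∈ Ri, else bᵢⱼ.
Initial tableau (one row per fragment):
  row 1: b11 b12 a3 b14 b15 a6 a7
  row 2: a1 b22 b23 b24 b25 a6 b27
  row 3: a1 a2 a3 a4 a5 b36 b37
Rows 1 and 2 agree on C6; apply C6→C2 and equate their C2 entries.
Rows 1 and 3 agree on C3; apply C3→C1, C5 and equate their C1, C5 entries.
Rows 1 and 2 agree on C1, C2; apply C1, C2→C4, C5 and equate their C4, C5 entries.
Rows 1 and 2 agree on C4, C6; apply C4, C6→C2, C7 and equate their C2, C7 entries.
No row becomes fully distinguished — the join is lossy.

No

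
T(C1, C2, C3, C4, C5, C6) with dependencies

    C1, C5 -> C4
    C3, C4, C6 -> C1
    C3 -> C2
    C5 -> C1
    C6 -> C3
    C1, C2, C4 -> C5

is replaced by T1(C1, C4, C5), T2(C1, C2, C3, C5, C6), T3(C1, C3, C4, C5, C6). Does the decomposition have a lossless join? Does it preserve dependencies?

lossless but not dependency-preserving

Lossless test (chase): Rows 1 and 2 agree on C1, C5; apply C1, C5→C4 and equate their C4 entries. Rows 2 and 3 agree on C3; apply C3→C2 and equate their C2 entries. Row 2 is now all distinguished symbols — the join is lossless.
Dependency preservation: the restricted closure of {C1, C2, C4} across the fragments never reaches {C5}, so C1, C2, C4 → C5 cannot be enforced without a join — not preserved.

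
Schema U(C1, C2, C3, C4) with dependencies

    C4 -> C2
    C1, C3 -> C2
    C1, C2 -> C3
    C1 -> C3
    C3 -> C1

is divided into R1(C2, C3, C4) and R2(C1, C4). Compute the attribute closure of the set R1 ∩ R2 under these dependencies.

C2, C4

R1 ∩ R2 = {C4}.
C4 → C2 applies, adding C2
Closure: {C2, C4}.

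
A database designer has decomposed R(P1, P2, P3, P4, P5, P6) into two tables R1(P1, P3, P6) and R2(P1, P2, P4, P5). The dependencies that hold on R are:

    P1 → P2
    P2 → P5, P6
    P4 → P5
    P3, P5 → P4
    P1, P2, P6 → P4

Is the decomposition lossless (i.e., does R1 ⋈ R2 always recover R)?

Common attributes: R1 ∩ R2 = {P1}.
Closure of {P1}: P1 → P2 applies, adding P2; P2 → P5, P6 applies, adding P5, P6; P1, P2, P6 → P4 applies, adding P4. So (P1)⁺ = {P1, P2, P4, P5, P6}.
This closure contains every attribute of R2, so R1 ∩ R2 → R2. The join is lossless.

Yes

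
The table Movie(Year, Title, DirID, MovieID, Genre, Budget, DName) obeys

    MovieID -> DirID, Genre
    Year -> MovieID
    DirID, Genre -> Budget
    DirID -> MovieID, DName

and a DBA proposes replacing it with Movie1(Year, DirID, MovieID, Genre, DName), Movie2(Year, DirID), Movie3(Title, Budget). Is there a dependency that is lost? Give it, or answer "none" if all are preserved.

Check DirID, Genre → Budget: no single fragment contains all of {DirID, Genre, Budget}, and the restricted closure of {DirID, Genre} across the fragments never reaches {Budget}.
MovieID → DirID, Genre is preserved.
Year → MovieID is preserved.
DirID → MovieID, DName is preserved.

DirID, Genre -> Budget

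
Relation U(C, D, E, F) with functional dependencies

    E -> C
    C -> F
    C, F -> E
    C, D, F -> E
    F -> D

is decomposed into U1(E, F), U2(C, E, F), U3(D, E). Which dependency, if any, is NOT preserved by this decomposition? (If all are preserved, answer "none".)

Check F → D: no single fragment contains all of {D, F}, and the restricted closure of {F} across the fragments never reaches {D}.
E → C is preserved.
C → F is preserved.
C, F → E is preserved.
C, D, F → E is preserved.

F -> D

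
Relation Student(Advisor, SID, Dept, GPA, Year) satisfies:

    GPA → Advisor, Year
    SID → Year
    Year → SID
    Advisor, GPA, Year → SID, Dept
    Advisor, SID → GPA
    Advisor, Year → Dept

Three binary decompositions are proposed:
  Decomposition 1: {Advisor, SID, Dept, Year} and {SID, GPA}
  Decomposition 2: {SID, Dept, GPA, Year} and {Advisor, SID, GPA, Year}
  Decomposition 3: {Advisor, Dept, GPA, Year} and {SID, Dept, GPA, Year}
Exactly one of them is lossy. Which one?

Decomposition 1

Decomposition 1: common = {SID}, closure = {SID, Year} → lossy.
Decomposition 2: common = {SID, GPA, Year}, closure = {Advisor, SID, Dept, GPA, Year} → lossless.
Decomposition 3: common = {Dept, GPA, Year}, closure = {Advisor, SID, Dept, GPA, Year} → lossless.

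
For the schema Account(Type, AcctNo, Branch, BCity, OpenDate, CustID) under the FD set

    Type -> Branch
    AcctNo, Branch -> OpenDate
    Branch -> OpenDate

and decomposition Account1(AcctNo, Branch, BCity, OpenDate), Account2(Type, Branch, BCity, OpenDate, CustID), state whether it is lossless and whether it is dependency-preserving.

lossy but dependency-preserving

Lossless test: (Branch, BCity, OpenDate)⁺ = {Branch, BCity, OpenDate}, which is a superkey of neither fragment — lossy.
Dependency preservation: every FD's attributes lie within a single fragment, so each can be enforced locally — preserved.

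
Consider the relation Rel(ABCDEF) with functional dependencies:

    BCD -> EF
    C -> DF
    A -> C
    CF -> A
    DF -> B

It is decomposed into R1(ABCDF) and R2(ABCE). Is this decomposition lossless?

Common attributes: R1 ∩ R2 = {ABC}.
Closure of {ABC}: C → DF applies, adding DF; BCD → EF applies, adding E. So (ABC)⁺ = {ABCDEF}.
This closure contains every attribute of R1, so R1 ∩ R2 → R1. The join is lossless.

Yes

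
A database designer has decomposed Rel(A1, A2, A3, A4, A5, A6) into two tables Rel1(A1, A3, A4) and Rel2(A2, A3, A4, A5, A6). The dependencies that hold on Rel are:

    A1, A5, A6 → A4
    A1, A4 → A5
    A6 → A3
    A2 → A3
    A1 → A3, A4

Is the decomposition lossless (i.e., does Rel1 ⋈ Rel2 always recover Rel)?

Common attributes: Rel1 ∩ Rel2 = {A3, A4}.
No dependency enlarges {A3, A4}, so (A3, A4)⁺ = {A3, A4}.
The closure contains neither all of Rel1 = {A1, A3, A4} nor all of Rel2 = {A2, A3, A4, A5, A6}, so the common attributes are not a superkey of either fragment. The join is lossy.

No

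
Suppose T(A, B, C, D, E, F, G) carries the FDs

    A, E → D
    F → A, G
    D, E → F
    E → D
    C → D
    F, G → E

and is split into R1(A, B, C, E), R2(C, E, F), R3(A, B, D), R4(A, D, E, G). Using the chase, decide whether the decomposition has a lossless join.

Yes

Chase test. Columns are A, B, C, D, E, F, G; row i has aⱼ where attribute j ∈ Ri, else bᵢⱼ.
Initial tableau (one row per fragment):
  row 1: a1 a2 a3 b14 a5 b16 b17
  row 2: b21 b22 a3 b24 a5 a6 b27
  row 3: a1 a2 b33 a4 b35 b36 b37
  row 4: a1 b42 b43 a4 a5 b46 a7
Rows 1 and 4 agree on A, E; apply A, E→D and equate their D entries.
Rows 1 and 4 agree on D, E; apply D, E→F and equate their F entries.
Rows 1 and 2 agree on E; apply E→D and equate their D entries.
Rows 1 and 4 agree on F; apply F→A, G and equate their A, G entries.
Rows 1 and 2 agree on D, E; apply D, E→F and equate their F entries.
Rows 1 and 2 agree on F; apply F→A, G and equate their A, G entries.
Row 1 is now all distinguished symbols — the join is lossless.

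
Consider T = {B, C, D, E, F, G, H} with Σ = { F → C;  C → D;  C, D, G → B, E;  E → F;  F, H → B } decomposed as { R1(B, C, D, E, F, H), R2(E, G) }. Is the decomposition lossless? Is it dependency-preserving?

lossy and not dependency-preserving

Lossless test: (E)⁺ = {C, D, E, F}, which is a superkey of neither fragment — lossy.
Dependency preservation: the restricted closure of {C, D, G} across the fragments never reaches {B, E}, so C, D, G → B, E cannot be enforced without a join — not preserved.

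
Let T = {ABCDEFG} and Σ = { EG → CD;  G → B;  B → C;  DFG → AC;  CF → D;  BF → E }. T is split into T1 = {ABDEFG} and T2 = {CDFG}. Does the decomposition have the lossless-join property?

Yes

Common attributes: T1 ∩ T2 = {DFG}.
Closure of {DFG}: G → B applies, adding B; B → C applies, adding C; DFG → AC applies, adding A; BF → E applies, adding E. So (DFG)⁺ = {ABCDEFG}.
This closure contains every attribute of T1, so T1 ∩ T2 → T1. The join is lossless.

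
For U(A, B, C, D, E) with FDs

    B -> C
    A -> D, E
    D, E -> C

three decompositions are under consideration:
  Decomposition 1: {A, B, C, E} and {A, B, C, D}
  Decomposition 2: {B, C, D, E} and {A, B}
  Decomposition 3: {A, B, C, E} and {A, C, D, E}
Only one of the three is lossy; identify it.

Decomposition 1: common = {A, B, C}, closure = {A, B, C, D, E} → lossless.
Decomposition 2: common = {B}, closure = {B, C} → lossy.
Decomposition 3: common = {A, C, E}, closure = {A, C, D, E} → lossless.

Decomposition 2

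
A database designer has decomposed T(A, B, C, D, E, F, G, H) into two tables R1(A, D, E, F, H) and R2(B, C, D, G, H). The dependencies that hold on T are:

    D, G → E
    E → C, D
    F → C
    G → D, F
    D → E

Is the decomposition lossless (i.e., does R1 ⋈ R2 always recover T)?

No

Common attributes: R1 ∩ R2 = {D, H}.
Closure of {D, H}: D → E applies, adding E; E → C, D applies, adding C. So (D, H)⁺ = {C, D, E, H}.
The closure contains neither all of R1 = {A, D, E, F, H} nor all of R2 = {B, C, D, G, H}, so the common attributes are not a superkey of either fragment. The join is lossy.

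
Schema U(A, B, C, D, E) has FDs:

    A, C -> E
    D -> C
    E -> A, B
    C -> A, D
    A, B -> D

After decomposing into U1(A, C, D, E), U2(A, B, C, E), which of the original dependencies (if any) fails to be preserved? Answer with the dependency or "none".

none

A, C → E lies within U1.
D → C lies within U1.
E → A, B lies within U2.
C → A, D lies within U1.
A, B → D: restricted closure across fragments reaches D.
Every dependency is enforceable on the fragments, so the decomposition is dependency-preserving.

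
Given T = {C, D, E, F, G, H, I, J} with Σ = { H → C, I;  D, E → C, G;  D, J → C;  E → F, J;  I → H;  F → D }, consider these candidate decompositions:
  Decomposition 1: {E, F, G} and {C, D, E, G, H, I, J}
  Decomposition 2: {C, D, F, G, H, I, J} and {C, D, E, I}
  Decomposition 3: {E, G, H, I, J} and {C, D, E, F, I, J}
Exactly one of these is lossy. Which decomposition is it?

Decomposition 1: common = {E, G}, closure = {C, D, E, F, G, J} → lossless.
Decomposition 2: common = {C, D, I}, closure = {C, D, H, I} → lossy.
Decomposition 3: common = {E, I, J}, closure = {C, D, E, F, G, H, I, J} → lossless.

Decomposition 2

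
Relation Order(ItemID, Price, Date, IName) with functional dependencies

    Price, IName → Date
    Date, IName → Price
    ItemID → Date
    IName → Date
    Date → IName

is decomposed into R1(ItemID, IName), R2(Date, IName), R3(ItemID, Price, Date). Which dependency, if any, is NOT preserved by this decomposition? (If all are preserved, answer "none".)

none

Price, IName → Date: restricted closure across fragments reaches Date.
Date, IName → Price: restricted closure across fragments reaches Price.
ItemID → Date lies within R3.
IName → Date lies within R2.
Date → IName lies within R2.
Every dependency is enforceable on the fragments, so the decomposition is dependency-preserving.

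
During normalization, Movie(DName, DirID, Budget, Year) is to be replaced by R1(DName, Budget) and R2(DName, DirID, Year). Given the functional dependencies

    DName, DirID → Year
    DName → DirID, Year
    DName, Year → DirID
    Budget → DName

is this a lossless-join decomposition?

Common attributes: R1 ∩ R2 = {DName}.
Closure of {DName}: DName → DirID, Year applies, adding DirID, Year. So (DName)⁺ = {DName, DirID, Year}.
This closure contains every attribute of R2, so R1 ∩ R2 → R2. The join is lossless.

Yes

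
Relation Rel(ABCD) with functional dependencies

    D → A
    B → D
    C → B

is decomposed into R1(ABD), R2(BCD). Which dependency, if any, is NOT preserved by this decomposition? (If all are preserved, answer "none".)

none

D → A lies within R1.
B → D lies within R1.
C → B lies within R2.
Every dependency is enforceable on the fragments, so the decomposition is dependency-preserving.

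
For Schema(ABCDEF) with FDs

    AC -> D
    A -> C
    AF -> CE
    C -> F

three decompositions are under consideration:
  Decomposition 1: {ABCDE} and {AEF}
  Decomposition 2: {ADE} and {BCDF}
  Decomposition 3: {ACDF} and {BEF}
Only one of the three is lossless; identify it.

Decomposition 1: common = {AE}, closure = {ACDEF} → lossless.
Decomposition 2: common = {D}, closure = {D} → lossy.
Decomposition 3: common = {F}, closure = {F} → lossy.

Decomposition 1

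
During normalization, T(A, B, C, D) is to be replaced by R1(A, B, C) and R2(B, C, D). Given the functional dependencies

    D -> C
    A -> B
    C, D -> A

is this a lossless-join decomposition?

No

Common attributes: R1 ∩ R2 = {B, C}.
No dependency enlarges {B, C}, so (B, C)⁺ = {B, C}.
The closure contains neither all of R1 = {A, B, C} nor all of R2 = {B, C, D}, so the common attributes are not a superkey of either fragment. The join is lossy.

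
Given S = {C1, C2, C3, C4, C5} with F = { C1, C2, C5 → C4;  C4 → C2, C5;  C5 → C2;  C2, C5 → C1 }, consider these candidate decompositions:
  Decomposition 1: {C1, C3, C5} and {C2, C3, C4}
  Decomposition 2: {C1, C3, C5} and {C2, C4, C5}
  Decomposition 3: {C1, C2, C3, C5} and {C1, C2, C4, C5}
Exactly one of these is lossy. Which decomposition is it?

Decomposition 1

Decomposition 1: common = {C3}, closure = {C3} → lossy.
Decomposition 2: common = {C5}, closure = {C1, C2, C4, C5} → lossless.
Decomposition 3: common = {C1, C2, C5}, closure = {C1, C2, C4, C5} → lossless.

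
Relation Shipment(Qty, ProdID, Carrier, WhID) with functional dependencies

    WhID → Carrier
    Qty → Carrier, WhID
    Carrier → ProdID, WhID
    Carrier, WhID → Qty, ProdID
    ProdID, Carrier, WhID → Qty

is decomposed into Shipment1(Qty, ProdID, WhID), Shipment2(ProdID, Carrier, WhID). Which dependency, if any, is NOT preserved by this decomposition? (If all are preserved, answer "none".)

none

WhID → Carrier lies within Shipment2.
Qty → Carrier, WhID: restricted closure across fragments reaches Carrier, WhID.
Carrier → ProdID, WhID lies within Shipment2.
Carrier, WhID → Qty, ProdID: restricted closure across fragments reaches Qty, ProdID.
ProdID, Carrier, WhID → Qty: restricted closure across fragments reaches Qty.
Every dependency is enforceable on the fragments, so the decomposition is dependency-preserving.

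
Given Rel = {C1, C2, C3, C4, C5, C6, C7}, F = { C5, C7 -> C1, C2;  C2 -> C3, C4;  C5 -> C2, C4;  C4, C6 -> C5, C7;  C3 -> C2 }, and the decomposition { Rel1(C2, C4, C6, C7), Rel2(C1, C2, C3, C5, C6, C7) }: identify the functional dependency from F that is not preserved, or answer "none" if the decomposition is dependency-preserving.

none

C5, C7 → C1, C2 lies within Rel2.
C2 → C3, C4: restricted closure across fragments reaches C3, C4.
C5 → C2, C4: restricted closure across fragments reaches C2, C4.
C4, C6 → C5, C7: restricted closure across fragments reaches C5, C7.
C3 → C2 lies within Rel2.
Every dependency is enforceable on the fragments, so the decomposition is dependency-preserving.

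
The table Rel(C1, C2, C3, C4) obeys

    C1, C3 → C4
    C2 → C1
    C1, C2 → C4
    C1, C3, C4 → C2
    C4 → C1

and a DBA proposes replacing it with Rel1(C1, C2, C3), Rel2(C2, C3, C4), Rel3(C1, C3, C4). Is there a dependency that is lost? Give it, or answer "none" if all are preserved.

C1, C3 → C4 lies within Rel3.
C2 → C1 lies within Rel1.
C1, C2 → C4: restricted closure across fragments reaches C4.
C1, C3, C4 → C2: restricted closure across fragments reaches C2.
C4 → C1 lies within Rel3.
Every dependency is enforceable on the fragments, so the decomposition is dependency-preserving.

none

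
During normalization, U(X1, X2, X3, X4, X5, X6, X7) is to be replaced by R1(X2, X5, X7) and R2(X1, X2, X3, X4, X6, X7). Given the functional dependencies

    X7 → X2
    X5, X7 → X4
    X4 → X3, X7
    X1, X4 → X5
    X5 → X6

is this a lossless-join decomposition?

Common attributes: R1 ∩ R2 = {X2, X7}.
No dependency enlarges {X2, X7}, so (X2, X7)⁺ = {X2, X7}.
The closure contains neither all of R1 = {X2, X5, X7} nor all of R2 = {X1, X2, X3, X4, X6, X7}, so the common attributes are not a superkey of either fragment. The join is lossy.

No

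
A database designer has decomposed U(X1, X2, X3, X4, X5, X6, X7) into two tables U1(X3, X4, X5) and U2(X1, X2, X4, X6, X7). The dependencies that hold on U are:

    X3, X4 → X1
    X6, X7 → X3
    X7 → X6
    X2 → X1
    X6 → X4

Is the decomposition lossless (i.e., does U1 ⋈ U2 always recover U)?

No

Common attributes: U1 ∩ U2 = {X4}.
No dependency enlarges {X4}, so (X4)⁺ = {X4}.
The closure contains neither all of U1 = {X3, X4, X5} nor all of U2 = {X1, X2, X4, X6, X7}, so the common attributes are not a superkey of either fragment. The join is lossy.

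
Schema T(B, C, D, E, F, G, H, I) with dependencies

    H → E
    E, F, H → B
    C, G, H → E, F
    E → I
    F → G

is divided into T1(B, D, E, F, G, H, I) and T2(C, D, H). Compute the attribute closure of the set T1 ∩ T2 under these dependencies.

T1 ∩ T2 = {D, H}.
H → E applies, adding E
E → I applies, adding I
Closure: {D, E, H, I}.

D, E, H, I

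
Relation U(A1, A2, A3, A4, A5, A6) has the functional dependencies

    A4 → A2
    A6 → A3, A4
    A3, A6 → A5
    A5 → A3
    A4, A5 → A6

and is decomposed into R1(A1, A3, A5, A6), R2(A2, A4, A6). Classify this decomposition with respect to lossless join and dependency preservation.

Lossless test: (A6)⁺ = {A2, A3, A4, A5, A6}, which contains all of one fragment — lossless.
Dependency preservation: the restricted closure of {A4, A5} across the fragments never reaches {A6}, so A4, A5 → A6 cannot be enforced without a join — not preserved.

lossless but not dependency-preserving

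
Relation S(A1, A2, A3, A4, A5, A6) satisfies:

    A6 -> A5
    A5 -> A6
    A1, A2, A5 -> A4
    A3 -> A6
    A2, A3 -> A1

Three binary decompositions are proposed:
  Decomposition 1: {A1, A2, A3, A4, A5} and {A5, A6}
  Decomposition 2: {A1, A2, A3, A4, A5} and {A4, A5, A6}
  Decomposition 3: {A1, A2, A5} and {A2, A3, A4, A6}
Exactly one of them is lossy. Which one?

Decomposition 1: common = {A5}, closure = {A5, A6} → lossless.
Decomposition 2: common = {A4, A5}, closure = {A4, A5, A6} → lossless.
Decomposition 3: common = {A2}, closure = {A2} → lossy.

Decomposition 3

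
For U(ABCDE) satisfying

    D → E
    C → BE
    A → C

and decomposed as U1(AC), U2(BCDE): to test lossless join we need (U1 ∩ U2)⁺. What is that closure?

BCE

U1 ∩ U2 = {C}.
C → BE applies, adding BE
Closure: {BCE}.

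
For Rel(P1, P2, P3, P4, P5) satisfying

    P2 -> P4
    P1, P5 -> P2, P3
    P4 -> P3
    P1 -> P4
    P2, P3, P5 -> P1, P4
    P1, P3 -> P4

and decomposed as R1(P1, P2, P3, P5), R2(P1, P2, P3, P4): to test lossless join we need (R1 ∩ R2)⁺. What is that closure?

R1 ∩ R2 = {P1, P2, P3}.
P2 → P4 applies, adding P4
Closure: {P1, P2, P3, P4}.

P1, P2, P3, P4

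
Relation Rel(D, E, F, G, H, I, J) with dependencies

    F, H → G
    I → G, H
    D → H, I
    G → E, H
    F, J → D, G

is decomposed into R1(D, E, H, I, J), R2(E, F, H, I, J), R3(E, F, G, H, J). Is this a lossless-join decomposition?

Chase test. Columns are D, E, F, G, H, I, J; row i has aⱼ where attribute j ∈ Ri, else bᵢⱼ.
Initial tableau (one row per fragment):
  row 1: a1 a2 b13 b14 a5 a6 a7
  row 2: b21 a2 a3 b24 a5 a6 a7
  row 3: b31 a2 a3 a4 a5 b36 a7
Rows 2 and 3 agree on F, H; apply F, H→G and equate their G entries.
Rows 1 and 2 agree on I; apply I→G, H and equate their G, H entries.
Rows 2 and 3 agree on F, J; apply F, J→D, G and equate their D, G entries.
Rows 2 and 3 agree on D; apply D→H, I and equate their H, I entries.
No row becomes fully distinguished — the join is lossy.

No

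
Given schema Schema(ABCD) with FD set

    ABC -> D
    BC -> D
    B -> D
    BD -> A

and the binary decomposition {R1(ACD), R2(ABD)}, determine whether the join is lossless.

No

Common attributes: R1 ∩ R2 = {AD}.
No dependency enlarges {AD}, so (AD)⁺ = {AD}.
The closure contains neither all of R1 = {ACD} nor all of R2 = {ABD}, so the common attributes are not a superkey of either fragment. The join is lossy.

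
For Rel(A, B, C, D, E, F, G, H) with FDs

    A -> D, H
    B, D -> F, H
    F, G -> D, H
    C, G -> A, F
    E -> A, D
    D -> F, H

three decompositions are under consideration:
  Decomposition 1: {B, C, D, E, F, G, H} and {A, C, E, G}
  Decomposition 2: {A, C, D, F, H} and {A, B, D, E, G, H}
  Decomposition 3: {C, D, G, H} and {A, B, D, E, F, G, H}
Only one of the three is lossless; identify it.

Decomposition 1

Decomposition 1: common = {C, E, G}, closure = {A, C, D, E, F, G, H} → lossless.
Decomposition 2: common = {A, D, H}, closure = {A, D, F, H} → lossy.
Decomposition 3: common = {D, G, H}, closure = {D, F, G, H} → lossy.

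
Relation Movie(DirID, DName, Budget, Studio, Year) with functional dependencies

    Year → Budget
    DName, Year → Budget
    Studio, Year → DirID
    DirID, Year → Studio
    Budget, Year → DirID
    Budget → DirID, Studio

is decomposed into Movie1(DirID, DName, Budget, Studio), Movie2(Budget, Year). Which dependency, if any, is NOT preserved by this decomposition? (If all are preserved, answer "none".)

Year → Budget lies within Movie2.
DName, Year → Budget: restricted closure across fragments reaches Budget.
Studio, Year → DirID: restricted closure across fragments reaches DirID.
DirID, Year → Studio: restricted closure across fragments reaches Studio.
Budget, Year → DirID: restricted closure across fragments reaches DirID.
Budget → DirID, Studio lies within Movie1.
Every dependency is enforceable on the fragments, so the decomposition is dependency-preserving.

none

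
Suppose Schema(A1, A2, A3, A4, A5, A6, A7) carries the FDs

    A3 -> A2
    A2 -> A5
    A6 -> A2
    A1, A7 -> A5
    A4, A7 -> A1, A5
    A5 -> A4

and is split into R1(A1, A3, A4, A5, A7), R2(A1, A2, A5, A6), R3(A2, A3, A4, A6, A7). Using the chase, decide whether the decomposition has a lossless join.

Chase test. Columns are A1, A2, A3, A4, A5, A6, A7; row i has aⱼ where attribute j ∈ Ri, else bᵢⱼ.
Initial tableau (one row per fragment):
  row 1: a1 b12 a3 a4 a5 b16 a7
  row 2: a1 a2 b23 b24 a5 a6 b27
  row 3: b31 a2 a3 a4 b35 a6 a7
Rows 1 and 3 agree on A3; apply A3→A2 and equate their A2 entries.
Rows 1 and 3 agree on A2; apply A2→A5 and equate their A5 entries.
Rows 1 and 3 agree on A4, A7; apply A4, A7→A1, A5 and equate their A1, A5 entries.
Rows 1 and 2 agree on A5; apply A5→A4 and equate their A4 entries.
Row 3 is now all distinguished symbols — the join is lossless.

Yes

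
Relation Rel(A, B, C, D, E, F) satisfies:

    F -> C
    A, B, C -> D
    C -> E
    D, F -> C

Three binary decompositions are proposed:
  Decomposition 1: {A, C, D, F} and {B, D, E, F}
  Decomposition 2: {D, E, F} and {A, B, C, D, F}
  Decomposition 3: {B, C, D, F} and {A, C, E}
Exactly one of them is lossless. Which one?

Decomposition 1: common = {D, F}, closure = {C, D, E, F} → lossy.
Decomposition 2: common = {D, F}, closure = {C, D, E, F} → lossless.
Decomposition 3: common = {C}, closure = {C, E} → lossy.

Decomposition 2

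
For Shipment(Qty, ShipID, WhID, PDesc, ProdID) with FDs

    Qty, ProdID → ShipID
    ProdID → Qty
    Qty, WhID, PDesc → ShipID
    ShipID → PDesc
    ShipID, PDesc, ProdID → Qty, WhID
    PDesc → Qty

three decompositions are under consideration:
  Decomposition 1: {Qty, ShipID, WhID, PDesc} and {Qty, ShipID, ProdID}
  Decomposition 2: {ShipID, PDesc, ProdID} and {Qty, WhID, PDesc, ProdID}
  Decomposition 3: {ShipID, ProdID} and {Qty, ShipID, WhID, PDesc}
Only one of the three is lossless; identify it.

Decomposition 2

Decomposition 1: common = {Qty, ShipID}, closure = {Qty, ShipID, PDesc} → lossy.
Decomposition 2: common = {PDesc, ProdID}, closure = {Qty, ShipID, WhID, PDesc, ProdID} → lossless.
Decomposition 3: common = {ShipID}, closure = {Qty, ShipID, PDesc} → lossy.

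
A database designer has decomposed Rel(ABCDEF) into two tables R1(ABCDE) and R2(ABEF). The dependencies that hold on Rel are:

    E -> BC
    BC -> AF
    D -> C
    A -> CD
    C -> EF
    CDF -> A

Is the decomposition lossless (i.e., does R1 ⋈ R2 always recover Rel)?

Common attributes: R1 ∩ R2 = {ABE}.
Closure of {ABE}: E → BC applies, adding C; BC → AF applies, adding F; A → CD applies, adding D. So (ABE)⁺ = {ABCDEF}.
This closure contains every attribute of R1, so R1 ∩ R2 → R1. The join is lossless.

Yes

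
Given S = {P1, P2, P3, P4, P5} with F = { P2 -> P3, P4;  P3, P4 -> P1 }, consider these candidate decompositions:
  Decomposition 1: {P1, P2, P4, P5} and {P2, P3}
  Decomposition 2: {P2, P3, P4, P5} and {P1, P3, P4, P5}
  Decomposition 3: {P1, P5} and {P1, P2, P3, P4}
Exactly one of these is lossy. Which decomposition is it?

Decomposition 1: common = {P2}, closure = {P1, P2, P3, P4} → lossless.
Decomposition 2: common = {P3, P4, P5}, closure = {P1, P3, P4, P5} → lossless.
Decomposition 3: common = {P1}, closure = {P1} → lossy.

Decomposition 3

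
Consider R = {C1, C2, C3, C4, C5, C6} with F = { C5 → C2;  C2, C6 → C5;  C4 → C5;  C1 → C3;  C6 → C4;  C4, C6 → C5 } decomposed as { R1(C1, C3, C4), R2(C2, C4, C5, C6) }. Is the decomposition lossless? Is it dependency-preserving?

Lossless test: (C4)⁺ = {C2, C4, C5}, which is a superkey of neither fragment — lossy.
Dependency preservation: every FD's attributes lie within a single fragment, so each can be enforced locally — preserved.

lossy but dependency-preserving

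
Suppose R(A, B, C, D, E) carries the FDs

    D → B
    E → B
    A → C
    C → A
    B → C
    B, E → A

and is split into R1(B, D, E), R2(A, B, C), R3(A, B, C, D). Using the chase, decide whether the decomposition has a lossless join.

Chase test. Columns are A, B, C, D, E; row i has aⱼ where attribute j ∈ Ri, else bᵢⱼ.
Initial tableau (one row per fragment):
  row 1: b11 a2 b13 a4 a5
  row 2: a1 a2 a3 b24 b25
  row 3: a1 a2 a3 a4 b35
Rows 1 and 2 agree on B; apply B→C and equate their C entries.
Rows 1 and 2 agree on C; apply C→A and equate their A entries.
Row 1 is now all distinguished symbols — the join is lossless.

Yes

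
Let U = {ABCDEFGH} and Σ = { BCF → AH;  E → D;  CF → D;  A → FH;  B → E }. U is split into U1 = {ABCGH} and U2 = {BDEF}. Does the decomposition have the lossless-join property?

Common attributes: U1 ∩ U2 = {B}.
Closure of {B}: B → E applies, adding E; E → D applies, adding D. So (B)⁺ = {BDE}.
The closure contains neither all of U1 = {ABCGH} nor all of U2 = {BDEF}, so the common attributes are not a superkey of either fragment. The join is lossy.

No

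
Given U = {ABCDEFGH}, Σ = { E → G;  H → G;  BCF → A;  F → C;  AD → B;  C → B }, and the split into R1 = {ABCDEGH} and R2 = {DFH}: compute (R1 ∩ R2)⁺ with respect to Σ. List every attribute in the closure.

R1 ∩ R2 = {DH}.
H → G applies, adding G
Closure: {DGH}.

DGH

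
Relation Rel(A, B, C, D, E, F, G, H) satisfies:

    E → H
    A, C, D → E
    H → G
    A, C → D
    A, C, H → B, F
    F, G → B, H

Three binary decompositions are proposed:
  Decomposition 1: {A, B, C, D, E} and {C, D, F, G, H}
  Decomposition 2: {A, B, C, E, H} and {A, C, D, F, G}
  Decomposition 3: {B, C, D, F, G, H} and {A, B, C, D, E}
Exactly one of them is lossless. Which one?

Decomposition 1: common = {C, D}, closure = {C, D} → lossy.
Decomposition 2: common = {A, C}, closure = {A, B, C, D, E, F, G, H} → lossless.
Decomposition 3: common = {B, C, D}, closure = {B, C, D} → lossy.

Decomposition 2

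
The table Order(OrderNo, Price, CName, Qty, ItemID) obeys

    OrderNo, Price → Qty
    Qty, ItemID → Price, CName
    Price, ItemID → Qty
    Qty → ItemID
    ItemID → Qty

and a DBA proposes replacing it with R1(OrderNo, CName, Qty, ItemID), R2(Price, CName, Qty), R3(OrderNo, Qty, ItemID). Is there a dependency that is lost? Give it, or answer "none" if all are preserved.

OrderNo, Price → Qty

Check OrderNo, Price → Qty: no single fragment contains all of {OrderNo, Price, Qty}, and the restricted closure of {OrderNo, Price} across the fragments never reaches {Qty}.
Qty, ItemID → Price, CName is preserved.
Price, ItemID → Qty is preserved.
Qty → ItemID is preserved.
ItemID → Qty is preserved.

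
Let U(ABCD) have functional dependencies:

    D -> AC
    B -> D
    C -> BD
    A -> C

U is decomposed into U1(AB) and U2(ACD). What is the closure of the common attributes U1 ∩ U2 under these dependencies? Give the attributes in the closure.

ABCD

U1 ∩ U2 = {A}.
A → C applies, adding C
C → BD applies, adding BD
Closure: {ABCD}.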